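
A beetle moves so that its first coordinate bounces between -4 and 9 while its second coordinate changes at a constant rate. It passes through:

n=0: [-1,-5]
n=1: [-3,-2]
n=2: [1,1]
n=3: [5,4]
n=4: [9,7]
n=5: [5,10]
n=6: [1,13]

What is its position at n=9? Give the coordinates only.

The first coordinate reflects between -4 and 9, moving 4 per step.
  step 7: 1 → -3
  step 8: -3 → -1
  step 9: -1 → 3
The second coordinate changes by +3 each step: at step 9 it is 22.

[3,22]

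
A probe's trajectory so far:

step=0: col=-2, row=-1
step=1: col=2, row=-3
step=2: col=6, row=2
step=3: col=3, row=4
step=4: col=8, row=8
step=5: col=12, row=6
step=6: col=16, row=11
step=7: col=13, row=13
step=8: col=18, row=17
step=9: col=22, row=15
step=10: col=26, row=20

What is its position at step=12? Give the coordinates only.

col=28, row=26

The moves between consecutive positions are (+4, -2), (+4, +5), (-3, +2), (+5, +4), (+4, -2), (+4, +5), (-3, +2), (+5, +4), (+4, -2), (+4, +5); they repeat the 4-cycle [(+4, -2), (+4, +5), (-3, +2), (+5, +4)].
step 11: apply (-3, +2) → col=23, row=22
step 12: apply (+5, +4) → col=28, row=26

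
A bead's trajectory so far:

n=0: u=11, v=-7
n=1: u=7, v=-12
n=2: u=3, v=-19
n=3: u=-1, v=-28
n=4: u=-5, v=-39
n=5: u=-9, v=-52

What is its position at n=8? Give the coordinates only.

Successive displacements: (-4, -5), (-4, -7), (-4, -9), (-4, -11), (-4, -13) — each changes by (+0, -2).
step 6: u=-9, v=-52 + (-4, -15) → u=-13, v=-67
step 7: u=-13, v=-67 + (-4, -17) → u=-17, v=-84
step 8: u=-17, v=-84 + (-4, -19) → u=-21, v=-103

u=-21, v=-103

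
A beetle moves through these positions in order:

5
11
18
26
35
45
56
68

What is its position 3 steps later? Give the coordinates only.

110

Successive displacements: +6, +7, +8, +9, +10, +11, +12 — each changes by +1.
step 8: 68 + 13 → 81
step 9: 81 + 14 → 95
step 10: 95 + 15 → 110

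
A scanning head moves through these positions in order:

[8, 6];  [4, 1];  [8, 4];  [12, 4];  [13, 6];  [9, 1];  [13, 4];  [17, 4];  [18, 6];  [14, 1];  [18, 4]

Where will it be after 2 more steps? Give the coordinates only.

The moves between consecutive positions are [-4, -5], [+4, +3], [+4, +0], [+1, +2], [-4, -5], [+4, +3], [+4, +0], [+1, +2], [-4, -5], [+4, +3]; they repeat the 4-cycle [[-4, -5], [+4, +3], [+4, +0], [+1, +2]].
step 11: apply [+4, +0] → [22, 4]
step 12: apply [+1, +2] → [23, 6]

[23, 6]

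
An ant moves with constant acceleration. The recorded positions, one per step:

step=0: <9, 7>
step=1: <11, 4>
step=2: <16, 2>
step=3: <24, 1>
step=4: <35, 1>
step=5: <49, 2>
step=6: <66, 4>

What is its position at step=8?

<109, 11>

Taking differences between consecutive positions: <+2, -3>, <+5, -2>, <+8, -1>, <+11, +0>, <+14, +1>, <+17, +2>. These grow by <+3, +1> each step.
step 7: <66, 4> + <+20, +3> → <86, 7>
step 8: <86, 7> + <+23, +4> → <109, 11>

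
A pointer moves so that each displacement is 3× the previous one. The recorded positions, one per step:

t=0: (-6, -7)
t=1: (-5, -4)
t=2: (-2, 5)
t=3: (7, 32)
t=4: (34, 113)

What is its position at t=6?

(358, 1085)

Consecutive displacements (+1, +3), (+3, +9), (+9, +27), (+27, +81) scale by a factor of 3 each step.
step 5: (34, 113) + (+81, +243) → (115, 356)
step 6: (115, 356) + (+243, +729) → (358, 1085)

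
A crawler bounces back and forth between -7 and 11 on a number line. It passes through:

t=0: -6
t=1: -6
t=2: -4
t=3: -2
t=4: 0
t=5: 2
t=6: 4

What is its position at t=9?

The value reflects between -7 and 11, moving 2 per step.
  step 7: 4 → 6
  step 8: 6 → 8
  step 9: 8 → 10

10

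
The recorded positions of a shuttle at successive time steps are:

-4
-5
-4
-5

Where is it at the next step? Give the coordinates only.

The jumps are -1, +1, -1 — a geometric progression with ratio -1.
step 4: -5 + 1 → -4

-4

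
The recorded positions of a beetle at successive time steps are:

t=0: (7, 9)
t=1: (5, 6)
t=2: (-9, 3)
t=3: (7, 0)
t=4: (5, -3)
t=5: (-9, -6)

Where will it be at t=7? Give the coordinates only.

The first coordinate repeats the cycle [7, 5, -9] with period 3; step 7 mod 3 = 1, giving 5.
The second coordinate changes by -3 each step, so at step 7 it is 9 + 7·(-3) = -12.

(5, -12)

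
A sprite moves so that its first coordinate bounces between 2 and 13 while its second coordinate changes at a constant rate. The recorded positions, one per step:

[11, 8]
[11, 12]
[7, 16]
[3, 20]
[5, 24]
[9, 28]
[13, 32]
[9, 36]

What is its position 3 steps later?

The first coordinate travels 4 per step and bounces off the walls at 2 and 13.
  step 8: 9 → 5
  step 9: 5 → 3
  step 10: 3 → 7
The second coordinate changes by +4 each step: at step 10 it is 48.

[7, 48]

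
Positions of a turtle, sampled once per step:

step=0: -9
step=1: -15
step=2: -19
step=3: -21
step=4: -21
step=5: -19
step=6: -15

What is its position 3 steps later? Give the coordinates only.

Successive displacements: -6, -4, -2, +0, +2, +4 — each changes by +2.
step 7: -15 + 6 → -9
step 8: -9 + 8 → -1
step 9: -1 + 10 → 9

9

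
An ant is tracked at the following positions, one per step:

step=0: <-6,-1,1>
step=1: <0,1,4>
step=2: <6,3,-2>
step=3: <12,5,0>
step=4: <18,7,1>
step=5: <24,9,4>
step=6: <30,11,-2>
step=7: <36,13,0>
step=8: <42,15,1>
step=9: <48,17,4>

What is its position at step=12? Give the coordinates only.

<66,23,1>

First: linear, +6 per step → 66 at step 12.
Second: linear, +2 per step → 23 at step 12.
Third: cycles through 1, 4, -2, 0 every 4 steps. Step 12 lands at position 0 of the cycle → 1.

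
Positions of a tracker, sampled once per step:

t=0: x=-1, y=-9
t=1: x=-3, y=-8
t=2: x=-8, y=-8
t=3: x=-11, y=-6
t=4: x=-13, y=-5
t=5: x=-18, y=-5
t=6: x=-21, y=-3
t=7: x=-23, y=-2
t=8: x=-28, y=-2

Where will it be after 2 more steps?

x=-33, y=1

Differencing gives (-2,+1), (-5,+0), (-3,+2), (-2,+1), (-5,+0), (-3,+2), (-2,+1), (-5,+0). This is the pattern (-2,+1), (-5,+0), (-3,+2) repeated.
step 9: apply (-3,+2) → x=-31, y=0
step 10: apply (-2,+1) → x=-33, y=1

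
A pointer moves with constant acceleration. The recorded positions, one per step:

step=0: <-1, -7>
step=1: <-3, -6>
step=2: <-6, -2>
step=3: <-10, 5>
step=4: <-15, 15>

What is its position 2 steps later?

<-28, 44>

First differences are <-2, +1>, <-3, +4>, <-4, +7>, <-5, +10>; their common second difference is <-1, +3> (constant acceleration).
step 5: <-15, 15> + <-6, +13> → <-21, 28>
step 6: <-21, 28> + <-7, +16> → <-28, 44>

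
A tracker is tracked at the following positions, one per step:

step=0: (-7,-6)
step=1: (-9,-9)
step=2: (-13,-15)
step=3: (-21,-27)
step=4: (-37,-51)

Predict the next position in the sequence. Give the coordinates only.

Consecutive displacements (-2,-3), (-4,-6), (-8,-12), (-16,-24) scale by a factor of 2 each step.
step 5: (-37,-51) + (-32,-48) → (-69,-99)

(-69,-99)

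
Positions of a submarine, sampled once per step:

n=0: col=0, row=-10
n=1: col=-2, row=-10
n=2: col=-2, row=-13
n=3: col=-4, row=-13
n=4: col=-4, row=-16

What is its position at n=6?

Differencing gives (-2, +0), (+0, -3), (-2, +0), (+0, -3). This is the pattern (-2, +0), (+0, -3) repeated.
step 5: apply (-2, +0) → col=-6, row=-16
step 6: apply (+0, -3) → col=-6, row=-19

col=-6, row=-19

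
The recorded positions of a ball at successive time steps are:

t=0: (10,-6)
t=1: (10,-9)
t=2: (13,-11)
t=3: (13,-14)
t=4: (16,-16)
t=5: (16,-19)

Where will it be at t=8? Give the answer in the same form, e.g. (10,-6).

The moves between consecutive positions are (+0,-3), (+3,-2), (+0,-3), (+3,-2), (+0,-3); they repeat the 2-cycle [(+0,-3), (+3,-2)].
step 6: apply (+3,-2) → (19,-21)
step 7: apply (+0,-3) → (19,-24)
step 8: apply (+3,-2) → (22,-26)

(22,-26)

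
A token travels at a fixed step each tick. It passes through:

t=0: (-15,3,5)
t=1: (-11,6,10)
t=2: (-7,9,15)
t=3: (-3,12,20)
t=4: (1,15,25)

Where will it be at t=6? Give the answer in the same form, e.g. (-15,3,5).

Each step adds (+4,+3,+5) to the position.
step 5: (1,15,25) + (+4,+3,+5) → (5,18,30)
step 6: (5,18,30) + (+4,+3,+5) → (9,21,35)

(9,21,35)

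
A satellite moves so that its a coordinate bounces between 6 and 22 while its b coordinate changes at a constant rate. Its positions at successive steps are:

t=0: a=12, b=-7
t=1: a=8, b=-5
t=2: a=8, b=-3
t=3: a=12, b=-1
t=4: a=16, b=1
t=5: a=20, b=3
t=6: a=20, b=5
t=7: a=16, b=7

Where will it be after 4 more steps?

a=12, b=15

The a coordinate travels 4 per step and bounces off the walls at 6 and 22.
  step 8: 16 → 12
  step 9: 12 → 8
  step 10: 8 → 8
  step 11: 8 → 12
The b coordinate changes by +2 each step: at step 11 it is 15.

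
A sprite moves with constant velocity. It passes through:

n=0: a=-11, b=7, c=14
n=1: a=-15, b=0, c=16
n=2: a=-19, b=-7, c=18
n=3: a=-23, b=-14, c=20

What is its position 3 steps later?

Constant displacement of (-4,-7,+2) per step.
step 4: a=-23, b=-14, c=20 + (-4,-7,+2) → a=-27, b=-21, c=22
step 5: a=-27, b=-21, c=22 + (-4,-7,+2) → a=-31, b=-28, c=24
step 6: a=-31, b=-28, c=24 + (-4,-7,+2) → a=-35, b=-35, c=26

a=-35, b=-35, c=26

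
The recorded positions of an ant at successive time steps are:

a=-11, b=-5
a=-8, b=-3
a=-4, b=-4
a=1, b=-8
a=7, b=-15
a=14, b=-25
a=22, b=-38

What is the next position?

a=31, b=-54

First differences are (+3, +2), (+4, -1), (+5, -4), (+6, -7), (+7, -10), (+8, -13); their common second difference is (+1, -3) (constant acceleration).
step 7: a=22, b=-38 + (+9, -16) → a=31, b=-54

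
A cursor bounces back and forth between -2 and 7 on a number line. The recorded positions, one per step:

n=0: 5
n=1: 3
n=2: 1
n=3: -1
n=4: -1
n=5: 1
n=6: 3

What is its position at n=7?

The value travels 2 per step and bounces off the walls at -2 and 7.
  step 7: 3 → 5

5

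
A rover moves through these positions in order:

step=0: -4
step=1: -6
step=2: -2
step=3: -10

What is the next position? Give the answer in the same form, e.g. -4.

6

The jumps are -2, +4, -8 — a geometric progression with ratio -2.
step 4: -10 + 16 → 6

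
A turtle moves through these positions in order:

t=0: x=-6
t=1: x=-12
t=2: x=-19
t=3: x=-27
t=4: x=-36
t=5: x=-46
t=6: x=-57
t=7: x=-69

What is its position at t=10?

x=-111

Successive displacements: -6, -7, -8, -9, -10, -11, -12 — each changes by -1.
step 8: -69 − 13 → x=-82
step 9: -82 − 14 → x=-96
step 10: -96 − 15 → x=-111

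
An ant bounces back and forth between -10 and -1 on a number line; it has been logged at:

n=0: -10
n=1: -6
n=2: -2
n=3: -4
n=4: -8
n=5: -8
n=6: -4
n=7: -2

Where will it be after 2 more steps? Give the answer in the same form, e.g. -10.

-10

The value travels 4 per step and bounces off the walls at -10 and -1.
  step 8: -2 → -6
  step 9: -6 → -10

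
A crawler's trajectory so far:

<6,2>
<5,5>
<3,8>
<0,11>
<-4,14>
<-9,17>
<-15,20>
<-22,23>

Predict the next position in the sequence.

Taking differences between consecutive positions: <-1,+3>, <-2,+3>, <-3,+3>, <-4,+3>, <-5,+3>, <-6,+3>, <-7,+3>. These grow by <-1,+0> each step.
step 8: <-22,23> + <-8,+3> → <-30,26>

<-30,26>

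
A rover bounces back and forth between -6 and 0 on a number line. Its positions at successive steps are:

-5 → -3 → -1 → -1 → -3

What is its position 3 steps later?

-3

The value reflects between -6 and 0, moving 2 per step.
  step 5: -3 → -5
  step 6: -5 → -5
  step 7: -5 → -3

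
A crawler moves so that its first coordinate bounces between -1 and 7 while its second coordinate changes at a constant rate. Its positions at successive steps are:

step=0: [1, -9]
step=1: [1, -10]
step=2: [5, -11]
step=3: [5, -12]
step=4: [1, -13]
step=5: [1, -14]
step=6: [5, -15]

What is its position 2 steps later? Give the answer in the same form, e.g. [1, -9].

[1, -17]

The first coordinate travels 4 per step and bounces off the walls at -1 and 7.
  step 7: 5 → 5
  step 8: 5 → 1
The second coordinate changes by -1 each step: at step 8 it is -17.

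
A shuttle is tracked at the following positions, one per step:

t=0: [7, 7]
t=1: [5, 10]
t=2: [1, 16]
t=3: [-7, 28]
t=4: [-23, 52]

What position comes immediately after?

Step-to-step displacements: [-2, +3], [-4, +6], [-8, +12], [-16, +24]; each is 2× the previous.
step 5: [-23, 52] + [-32, +48] → [-55, 100]

[-55, 100]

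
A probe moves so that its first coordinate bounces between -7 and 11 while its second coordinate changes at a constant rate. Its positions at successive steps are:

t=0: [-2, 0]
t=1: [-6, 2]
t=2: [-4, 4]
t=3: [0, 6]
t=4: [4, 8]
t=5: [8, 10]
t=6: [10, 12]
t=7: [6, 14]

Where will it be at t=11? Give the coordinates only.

The first coordinate reflects between -7 and 11, moving 4 per step.
  step 8: 6 → 2
  step 9: 2 → -2
  step 10: -2 → -6
  step 11: -6 → -4
The second coordinate changes by +2 each step: at step 11 it is 22.

[-4, 22]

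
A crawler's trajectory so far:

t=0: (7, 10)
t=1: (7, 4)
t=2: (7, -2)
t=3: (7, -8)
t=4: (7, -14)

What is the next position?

Constant displacement of (+0, -6) per step.
step 5: (7, -14) + (+0, -6) → (7, -20)

(7, -20)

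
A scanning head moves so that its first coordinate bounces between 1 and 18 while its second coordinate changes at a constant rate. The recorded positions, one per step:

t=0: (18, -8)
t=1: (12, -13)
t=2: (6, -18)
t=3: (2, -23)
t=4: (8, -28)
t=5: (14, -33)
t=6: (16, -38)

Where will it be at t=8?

The first coordinate reflects between 1 and 18, moving 6 per step.
  step 7: 16 → 10
  step 8: 10 → 4
The second coordinate changes by -5 each step: at step 8 it is -48.

(4, -48)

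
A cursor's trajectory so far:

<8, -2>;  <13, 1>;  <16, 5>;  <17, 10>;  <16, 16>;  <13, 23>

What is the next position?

First differences are <+5, +3>, <+3, +4>, <+1, +5>, <-1, +6>, <-3, +7>; their common second difference is <-2, +1> (constant acceleration).
step 6: <13, 23> + <-5, +8> → <8, 31>

<8, 31>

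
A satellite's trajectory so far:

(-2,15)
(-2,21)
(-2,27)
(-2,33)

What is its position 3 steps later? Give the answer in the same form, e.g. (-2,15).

(-2,51)

Constant displacement of (+0,+6) per step.
step 4: (-2,33) + (+0,+6) → (-2,39)
step 5: (-2,39) + (+0,+6) → (-2,45)
step 6: (-2,45) + (+0,+6) → (-2,51)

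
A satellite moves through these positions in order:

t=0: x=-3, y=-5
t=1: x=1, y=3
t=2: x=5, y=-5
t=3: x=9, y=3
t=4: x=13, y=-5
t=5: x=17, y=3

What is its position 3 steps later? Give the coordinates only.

X: linear, +4 per step → 29 at step 8.
Y: cycles through -5, 3 every 2 steps. Step 8 lands at position 0 of the cycle → -5.

x=29, y=-5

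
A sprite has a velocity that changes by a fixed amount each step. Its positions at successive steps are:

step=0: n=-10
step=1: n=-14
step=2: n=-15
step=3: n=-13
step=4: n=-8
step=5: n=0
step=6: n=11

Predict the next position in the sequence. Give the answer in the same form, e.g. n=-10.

Successive displacements: -4, -1, +2, +5, +8, +11 — each changes by +3.
step 7: 11 + 14 → n=25

n=25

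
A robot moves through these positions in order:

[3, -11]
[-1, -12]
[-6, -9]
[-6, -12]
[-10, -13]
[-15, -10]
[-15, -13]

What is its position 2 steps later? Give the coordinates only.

[-24, -11]

Step-to-step displacements: [-4, -1], [-5, +3], [+0, -3], [-4, -1], [-5, +3], [+0, -3] — a repeating cycle of length 3.
step 7: apply [-4, -1] → [-19, -14]
step 8: apply [-5, +3] → [-24, -11]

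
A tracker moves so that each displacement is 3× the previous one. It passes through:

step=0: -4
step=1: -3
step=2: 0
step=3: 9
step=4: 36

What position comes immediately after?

117

Step-to-step displacements: +1, +3, +9, +27; each is 3× the previous.
step 5: 36 + 81 → 117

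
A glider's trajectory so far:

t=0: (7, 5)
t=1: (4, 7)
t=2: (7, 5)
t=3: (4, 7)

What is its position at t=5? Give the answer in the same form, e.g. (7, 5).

Step-to-step displacements: (-3, +2), (+3, -2), (-3, +2); each is -1× the previous.
step 4: (4, 7) + (+3, -2) → (7, 5)
step 5: (7, 5) + (-3, +2) → (4, 7)

(4, 7)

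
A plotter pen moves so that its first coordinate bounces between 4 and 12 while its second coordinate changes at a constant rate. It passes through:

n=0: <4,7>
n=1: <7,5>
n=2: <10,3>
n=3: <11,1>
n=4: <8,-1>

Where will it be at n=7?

The first coordinate travels 3 per step and bounces off the walls at 4 and 12.
  step 5: 8 → 5
  step 6: 5 → 6
  step 7: 6 → 9
The second coordinate changes by -2 each step: at step 7 it is -7.

<9,-7>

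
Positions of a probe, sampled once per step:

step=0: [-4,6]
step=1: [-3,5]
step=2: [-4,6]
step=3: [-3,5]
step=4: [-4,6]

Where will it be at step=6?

[-4,6]

Step-to-step displacements: [+1,-1], [-1,+1], [+1,-1], [-1,+1]; each is -1× the previous.
step 5: [-4,6] + [+1,-1] → [-3,5]
step 6: [-3,5] + [-1,+1] → [-4,6]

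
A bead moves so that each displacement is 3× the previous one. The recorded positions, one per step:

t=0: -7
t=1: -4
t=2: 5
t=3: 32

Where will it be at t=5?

356

The jumps are +3, +9, +27 — a geometric progression with ratio 3.
step 4: 32 + 81 → 113
step 5: 113 + 243 → 356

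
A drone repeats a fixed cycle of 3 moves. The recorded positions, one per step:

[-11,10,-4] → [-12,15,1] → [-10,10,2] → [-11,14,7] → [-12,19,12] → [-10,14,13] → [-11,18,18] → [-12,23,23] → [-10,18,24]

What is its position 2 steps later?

[-12,27,34]

Step-to-step displacements: [-1,+5,+5], [+2,-5,+1], [-1,+4,+5], [-1,+5,+5], [+2,-5,+1], [-1,+4,+5], [-1,+5,+5], [+2,-5,+1] — a repeating cycle of length 3.
step 9: apply [-1,+4,+5] → [-11,22,29]
step 10: apply [-1,+5,+5] → [-12,27,34]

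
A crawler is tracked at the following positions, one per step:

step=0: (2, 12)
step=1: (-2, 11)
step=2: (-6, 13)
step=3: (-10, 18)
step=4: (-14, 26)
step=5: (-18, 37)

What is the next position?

First differences are (-4, -1), (-4, +2), (-4, +5), (-4, +8), (-4, +11); their common second difference is (+0, +3) (constant acceleration).
step 6: (-18, 37) + (-4, +14) → (-22, 51)

(-22, 51)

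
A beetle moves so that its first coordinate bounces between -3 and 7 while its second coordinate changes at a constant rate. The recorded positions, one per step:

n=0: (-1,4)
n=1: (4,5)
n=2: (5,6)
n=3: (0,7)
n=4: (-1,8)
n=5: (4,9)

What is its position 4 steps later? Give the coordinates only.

(4,13)

The first coordinate travels 5 per step and bounces off the walls at -3 and 7.
  step 6: 4 → 5
  step 7: 5 → 0
  step 8: 0 → -1
  step 9: -1 → 4
The second coordinate changes by +1 each step: at step 9 it is 13.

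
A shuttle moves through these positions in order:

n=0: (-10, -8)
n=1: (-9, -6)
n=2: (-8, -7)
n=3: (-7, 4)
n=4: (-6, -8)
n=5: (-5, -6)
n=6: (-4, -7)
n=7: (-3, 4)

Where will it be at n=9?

First: linear, +1 per step → -1 at step 9.
Second: cycles through -8, -6, -7, 4 every 4 steps. Step 9 lands at position 1 of the cycle → -6.

(-1, -6)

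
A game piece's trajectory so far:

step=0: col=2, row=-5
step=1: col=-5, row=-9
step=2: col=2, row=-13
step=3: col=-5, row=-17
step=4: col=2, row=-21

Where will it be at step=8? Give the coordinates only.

Col: cycles through 2, -5 every 2 steps. Step 8 lands at position 0 of the cycle → 2.
Row: linear, -4 per step → -37 at step 8.

col=2, row=-37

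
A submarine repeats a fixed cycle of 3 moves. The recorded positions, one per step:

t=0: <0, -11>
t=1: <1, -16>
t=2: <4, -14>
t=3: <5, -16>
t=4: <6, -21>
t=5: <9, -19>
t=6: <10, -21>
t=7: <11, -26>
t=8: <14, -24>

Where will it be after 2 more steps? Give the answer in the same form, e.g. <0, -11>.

The moves between consecutive positions are <+1, -5>, <+3, +2>, <+1, -2>, <+1, -5>, <+3, +2>, <+1, -2>, <+1, -5>, <+3, +2>; they repeat the 3-cycle [<+1, -5>, <+3, +2>, <+1, -2>].
step 9: apply <+1, -2> → <15, -26>
step 10: apply <+1, -5> → <16, -31>

<16, -31>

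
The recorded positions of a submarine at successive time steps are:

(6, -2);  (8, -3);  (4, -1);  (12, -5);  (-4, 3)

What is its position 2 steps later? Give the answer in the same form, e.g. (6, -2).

Step-to-step displacements: (+2, -1), (-4, +2), (+8, -4), (-16, +8); each is -2× the previous.
step 5: (-4, 3) + (+32, -16) → (28, -13)
step 6: (28, -13) + (-64, +32) → (-36, 19)

(-36, 19)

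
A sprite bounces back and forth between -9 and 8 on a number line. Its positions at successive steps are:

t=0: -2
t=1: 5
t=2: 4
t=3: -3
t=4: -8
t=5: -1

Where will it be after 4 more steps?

-7

The value reflects between -9 and 8, moving 7 per step.
  step 6: -1 → 6
  step 7: 6 → 3
  step 8: 3 → -4
  step 9: -4 → -7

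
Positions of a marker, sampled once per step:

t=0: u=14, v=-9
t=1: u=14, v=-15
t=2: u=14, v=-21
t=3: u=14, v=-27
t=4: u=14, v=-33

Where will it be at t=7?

Each step adds (+0, -6) to the position.
step 5: u=14, v=-33 + (+0, -6) → u=14, v=-39
step 6: u=14, v=-39 + (+0, -6) → u=14, v=-45
step 7: u=14, v=-45 + (+0, -6) → u=14, v=-51

u=14, v=-51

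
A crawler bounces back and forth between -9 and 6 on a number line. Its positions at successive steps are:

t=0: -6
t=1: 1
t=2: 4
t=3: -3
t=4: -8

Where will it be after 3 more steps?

-1

The value travels 7 per step and bounces off the walls at -9 and 6.
  step 5: -8 → -1
  step 6: -1 → 6
  step 7: 6 → -1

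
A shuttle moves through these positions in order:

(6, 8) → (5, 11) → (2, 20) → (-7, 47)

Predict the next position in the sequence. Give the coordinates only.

(-34, 128)

Step-to-step displacements: (-1, +3), (-3, +9), (-9, +27); each is 3× the previous.
step 4: (-7, 47) + (-27, +81) → (-34, 128)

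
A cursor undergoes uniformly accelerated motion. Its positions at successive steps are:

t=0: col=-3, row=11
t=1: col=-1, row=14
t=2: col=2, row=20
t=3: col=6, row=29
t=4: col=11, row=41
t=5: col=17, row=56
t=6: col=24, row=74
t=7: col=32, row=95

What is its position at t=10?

First differences are (+2, +3), (+3, +6), (+4, +9), (+5, +12), (+6, +15), (+7, +18), (+8, +21); their common second difference is (+1, +3) (constant acceleration).
step 8: col=32, row=95 + (+9, +24) → col=41, row=119
step 9: col=41, row=119 + (+10, +27) → col=51, row=146
step 10: col=51, row=146 + (+11, +30) → col=62, row=176

col=62, row=176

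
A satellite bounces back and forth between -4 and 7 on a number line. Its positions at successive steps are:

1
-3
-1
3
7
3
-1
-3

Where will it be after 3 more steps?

5

The value reflects between -4 and 7, moving 4 per step.
  step 8: -3 → 1
  step 9: 1 → 5
  step 10: 5 → 5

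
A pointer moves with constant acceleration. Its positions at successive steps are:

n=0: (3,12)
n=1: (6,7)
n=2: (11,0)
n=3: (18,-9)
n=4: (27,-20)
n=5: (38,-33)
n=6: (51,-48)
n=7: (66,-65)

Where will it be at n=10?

(123,-128)

First differences are (+3,-5), (+5,-7), (+7,-9), (+9,-11), (+11,-13), (+13,-15), (+15,-17); their common second difference is (+2,-2) (constant acceleration).
step 8: (66,-65) + (+17,-19) → (83,-84)
step 9: (83,-84) + (+19,-21) → (102,-105)
step 10: (102,-105) + (+21,-23) → (123,-128)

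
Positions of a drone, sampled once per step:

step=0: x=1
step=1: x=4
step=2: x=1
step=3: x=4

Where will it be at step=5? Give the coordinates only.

x=4

Step-to-step displacements: +3, -3, +3; each is -1× the previous.
step 4: 4 − 3 → x=1
step 5: 1 + 3 → x=4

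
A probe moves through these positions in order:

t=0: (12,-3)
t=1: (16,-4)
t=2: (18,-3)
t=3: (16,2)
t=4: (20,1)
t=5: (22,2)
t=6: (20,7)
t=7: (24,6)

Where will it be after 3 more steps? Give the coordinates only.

(28,11)

The moves between consecutive positions are (+4,-1), (+2,+1), (-2,+5), (+4,-1), (+2,+1), (-2,+5), (+4,-1); they repeat the 3-cycle [(+4,-1), (+2,+1), (-2,+5)].
step 8: apply (+2,+1) → (26,7)
step 9: apply (-2,+5) → (24,12)
step 10: apply (+4,-1) → (28,11)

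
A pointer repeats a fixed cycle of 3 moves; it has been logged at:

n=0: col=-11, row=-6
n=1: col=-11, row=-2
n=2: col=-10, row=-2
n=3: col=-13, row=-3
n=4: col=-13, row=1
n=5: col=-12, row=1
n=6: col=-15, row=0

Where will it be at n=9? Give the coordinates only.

The moves between consecutive positions are (+0,+4), (+1,+0), (-3,-1), (+0,+4), (+1,+0), (-3,-1); they repeat the 3-cycle [(+0,+4), (+1,+0), (-3,-1)].
step 7: apply (+0,+4) → col=-15, row=4
step 8: apply (+1,+0) → col=-14, row=4
step 9: apply (-3,-1) → col=-17, row=3

col=-17, row=3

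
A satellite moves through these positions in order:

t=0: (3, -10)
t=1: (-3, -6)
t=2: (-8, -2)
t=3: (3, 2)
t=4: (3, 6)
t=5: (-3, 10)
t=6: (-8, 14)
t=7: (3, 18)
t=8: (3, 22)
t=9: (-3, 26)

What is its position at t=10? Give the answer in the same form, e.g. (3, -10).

The first coordinate repeats the cycle [3, -3, -8, 3] with period 4; step 10 mod 4 = 2, giving -8.
The second coordinate changes by +4 each step, so at step 10 it is -10 + 10·(4) = 30.

(-8, 30)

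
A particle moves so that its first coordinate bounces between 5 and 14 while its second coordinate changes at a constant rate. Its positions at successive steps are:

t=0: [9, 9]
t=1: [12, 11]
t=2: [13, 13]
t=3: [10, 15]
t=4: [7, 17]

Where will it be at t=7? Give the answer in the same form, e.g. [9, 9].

The first coordinate reflects between 5 and 14, moving 3 per step.
  step 5: 7 → 6
  step 6: 6 → 9
  step 7: 9 → 12
The second coordinate changes by +2 each step: at step 7 it is 23.

[12, 23]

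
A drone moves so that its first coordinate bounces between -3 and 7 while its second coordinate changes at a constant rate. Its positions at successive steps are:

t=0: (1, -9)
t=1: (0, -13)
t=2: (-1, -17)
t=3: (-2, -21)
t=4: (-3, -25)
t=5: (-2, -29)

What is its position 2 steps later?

The first coordinate travels 1 per step and bounces off the walls at -3 and 7.
  step 6: -2 → -1
  step 7: -1 → 0
The second coordinate changes by -4 each step: at step 7 it is -37.

(0, -37)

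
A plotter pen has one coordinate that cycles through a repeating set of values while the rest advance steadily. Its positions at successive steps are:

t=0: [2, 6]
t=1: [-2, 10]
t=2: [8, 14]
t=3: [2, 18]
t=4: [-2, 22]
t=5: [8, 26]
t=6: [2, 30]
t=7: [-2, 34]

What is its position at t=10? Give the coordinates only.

[-2, 46]

First: cycles through 2, -2, 8 every 3 steps. Step 10 lands at position 1 of the cycle → -2.
Second: linear, +4 per step → 46 at step 10.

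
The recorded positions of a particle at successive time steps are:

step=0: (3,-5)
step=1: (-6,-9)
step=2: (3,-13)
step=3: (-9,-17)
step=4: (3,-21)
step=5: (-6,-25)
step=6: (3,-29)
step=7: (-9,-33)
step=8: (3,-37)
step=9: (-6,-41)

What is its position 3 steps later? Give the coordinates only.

(3,-53)

The first coordinate repeats the cycle [3, -6, 3, -9] with period 4; step 12 mod 4 = 0, giving 3.
The second coordinate changes by -4 each step, so at step 12 it is -5 + 12·(-4) = -53.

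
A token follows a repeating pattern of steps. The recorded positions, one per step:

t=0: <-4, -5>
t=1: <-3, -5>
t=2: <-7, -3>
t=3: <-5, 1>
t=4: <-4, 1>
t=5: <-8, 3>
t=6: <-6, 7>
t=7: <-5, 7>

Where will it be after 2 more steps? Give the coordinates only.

<-7, 13>

Step-to-step displacements: <+1, +0>, <-4, +2>, <+2, +4>, <+1, +0>, <-4, +2>, <+2, +4>, <+1, +0> — a repeating cycle of length 3.
step 8: apply <-4, +2> → <-9, 9>
step 9: apply <+2, +4> → <-7, 13>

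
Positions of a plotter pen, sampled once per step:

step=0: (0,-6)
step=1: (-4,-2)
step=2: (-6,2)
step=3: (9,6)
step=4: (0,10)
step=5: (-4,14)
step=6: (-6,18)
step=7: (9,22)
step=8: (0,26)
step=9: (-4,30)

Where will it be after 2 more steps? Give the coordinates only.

(9,38)

First: cycles through 0, -4, -6, 9 every 4 steps. Step 11 lands at position 3 of the cycle → 9.
Second: linear, +4 per step → 38 at step 11.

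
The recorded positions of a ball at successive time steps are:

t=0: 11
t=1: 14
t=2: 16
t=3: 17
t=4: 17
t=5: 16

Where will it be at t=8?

Successive displacements: +3, +2, +1, +0, -1 — each changes by -1.
step 6: 16 − 2 → 14
step 7: 14 − 3 → 11
step 8: 11 − 4 → 7

7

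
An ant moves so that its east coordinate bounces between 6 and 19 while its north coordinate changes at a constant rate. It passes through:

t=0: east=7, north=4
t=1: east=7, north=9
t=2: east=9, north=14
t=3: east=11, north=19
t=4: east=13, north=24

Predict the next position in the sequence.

east=15, north=29

The east coordinate travels 2 per step and bounces off the walls at 6 and 19.
  step 5: 13 → 15
The north coordinate changes by +5 each step: at step 5 it is 29.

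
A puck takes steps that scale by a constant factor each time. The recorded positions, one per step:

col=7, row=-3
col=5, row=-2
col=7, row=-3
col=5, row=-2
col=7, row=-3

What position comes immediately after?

col=5, row=-2

Step-to-step displacements: (-2, +1), (+2, -1), (-2, +1), (+2, -1); each is -1× the previous.
step 5: col=7, row=-3 + (-2, +1) → col=5, row=-2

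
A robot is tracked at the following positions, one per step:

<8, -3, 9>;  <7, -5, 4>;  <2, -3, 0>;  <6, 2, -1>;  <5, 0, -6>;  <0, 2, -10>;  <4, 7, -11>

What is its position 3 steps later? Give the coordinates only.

<2, 12, -21>

Differencing gives <-1, -2, -5>, <-5, +2, -4>, <+4, +5, -1>, <-1, -2, -5>, <-5, +2, -4>, <+4, +5, -1>. This is the pattern <-1, -2, -5>, <-5, +2, -4>, <+4, +5, -1> repeated.
step 7: apply <-1, -2, -5> → <3, 5, -16>
step 8: apply <-5, +2, -4> → <-2, 7, -20>
step 9: apply <+4, +5, -1> → <2, 12, -21>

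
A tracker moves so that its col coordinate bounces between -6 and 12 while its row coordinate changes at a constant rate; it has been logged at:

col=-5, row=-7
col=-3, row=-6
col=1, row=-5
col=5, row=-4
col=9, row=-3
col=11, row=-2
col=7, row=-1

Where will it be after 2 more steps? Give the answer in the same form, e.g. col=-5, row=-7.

The col coordinate travels 4 per step and bounces off the walls at -6 and 12.
  step 7: 7 → 3
  step 8: 3 → -1
The row coordinate changes by +1 each step: at step 8 it is 1.

col=-1, row=1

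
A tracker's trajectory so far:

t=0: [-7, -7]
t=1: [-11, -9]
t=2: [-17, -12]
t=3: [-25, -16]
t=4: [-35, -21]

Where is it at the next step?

Successive displacements: [-4, -2], [-6, -3], [-8, -4], [-10, -5] — each changes by [-2, -1].
step 5: [-35, -21] + [-12, -6] → [-47, -27]

[-47, -27]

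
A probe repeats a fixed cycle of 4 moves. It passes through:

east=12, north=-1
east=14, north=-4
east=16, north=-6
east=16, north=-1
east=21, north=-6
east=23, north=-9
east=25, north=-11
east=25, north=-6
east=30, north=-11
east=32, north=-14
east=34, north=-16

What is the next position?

east=34, north=-11

The moves between consecutive positions are (+2, -3), (+2, -2), (+0, +5), (+5, -5), (+2, -3), (+2, -2), (+0, +5), (+5, -5), (+2, -3), (+2, -2); they repeat the 4-cycle [(+2, -3), (+2, -2), (+0, +5), (+5, -5)].
step 11: apply (+0, +5) → east=34, north=-11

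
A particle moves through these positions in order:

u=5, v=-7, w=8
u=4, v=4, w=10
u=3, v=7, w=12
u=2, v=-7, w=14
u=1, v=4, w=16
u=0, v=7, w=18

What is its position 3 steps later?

u=-3, v=7, w=24

The u coordinate changes by -1 each step, so at step 8 it is 5 + 8·(-1) = -3.
The v coordinate repeats the cycle [-7, 4, 7] with period 3; step 8 mod 3 = 2, giving 7.
The w coordinate changes by +2 each step, so at step 8 it is 8 + 8·(2) = 24.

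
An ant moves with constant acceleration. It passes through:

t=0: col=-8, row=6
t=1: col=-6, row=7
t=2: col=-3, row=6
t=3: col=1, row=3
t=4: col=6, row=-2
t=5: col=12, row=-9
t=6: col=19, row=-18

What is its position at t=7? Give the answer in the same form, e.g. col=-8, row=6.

col=27, row=-29

First differences are (+2,+1), (+3,-1), (+4,-3), (+5,-5), (+6,-7), (+7,-9); their common second difference is (+1,-2) (constant acceleration).
step 7: col=19, row=-18 + (+8,-11) → col=27, row=-29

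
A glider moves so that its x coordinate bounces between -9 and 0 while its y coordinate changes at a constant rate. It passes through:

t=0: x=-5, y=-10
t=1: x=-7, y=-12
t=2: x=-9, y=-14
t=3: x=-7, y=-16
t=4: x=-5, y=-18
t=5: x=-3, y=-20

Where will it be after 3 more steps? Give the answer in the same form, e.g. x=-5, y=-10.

x=-3, y=-26

The x coordinate travels 2 per step and bounces off the walls at -9 and 0.
  step 6: -3 → -1
  step 7: -1 → -1
  step 8: -1 → -3
The y coordinate changes by -2 each step: at step 8 it is -26.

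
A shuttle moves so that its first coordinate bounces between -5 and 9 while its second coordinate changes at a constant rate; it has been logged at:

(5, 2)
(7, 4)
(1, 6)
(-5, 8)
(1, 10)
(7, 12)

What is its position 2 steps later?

(-1, 16)

The first coordinate reflects between -5 and 9, moving 6 per step.
  step 6: 7 → 5
  step 7: 5 → -1
The second coordinate changes by +2 each step: at step 7 it is 16.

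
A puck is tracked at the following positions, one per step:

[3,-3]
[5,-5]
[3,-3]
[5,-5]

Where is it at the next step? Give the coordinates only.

Consecutive displacements [+2,-2], [-2,+2], [+2,-2] scale by a factor of -1 each step.
step 4: [5,-5] + [-2,+2] → [3,-3]

[3,-3]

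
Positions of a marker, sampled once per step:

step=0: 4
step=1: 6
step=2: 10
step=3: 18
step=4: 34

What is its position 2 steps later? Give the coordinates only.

130

The jumps are +2, +4, +8, +16 — a geometric progression with ratio 2.
step 5: 34 + 32 → 66
step 6: 66 + 64 → 130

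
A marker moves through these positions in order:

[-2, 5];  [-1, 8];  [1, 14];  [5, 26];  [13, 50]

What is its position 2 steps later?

Consecutive displacements [+1, +3], [+2, +6], [+4, +12], [+8, +24] scale by a factor of 2 each step.
step 5: [13, 50] + [+16, +48] → [29, 98]
step 6: [29, 98] + [+32, +96] → [61, 194]

[61, 194]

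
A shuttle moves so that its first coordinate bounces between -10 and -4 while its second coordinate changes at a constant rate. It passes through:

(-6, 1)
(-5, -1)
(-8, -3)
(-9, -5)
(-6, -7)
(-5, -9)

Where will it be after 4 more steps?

The first coordinate travels 3 per step and bounces off the walls at -10 and -4.
  step 6: -5 → -8
  step 7: -8 → -9
  step 8: -9 → -6
  step 9: -6 → -5
The second coordinate changes by -2 each step: at step 9 it is -17.

(-5, -17)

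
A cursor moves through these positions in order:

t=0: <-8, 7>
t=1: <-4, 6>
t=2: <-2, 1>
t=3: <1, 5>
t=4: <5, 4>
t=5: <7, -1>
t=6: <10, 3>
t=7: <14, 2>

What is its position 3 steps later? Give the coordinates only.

<23, 0>

Differencing gives <+4, -1>, <+2, -5>, <+3, +4>, <+4, -1>, <+2, -5>, <+3, +4>, <+4, -1>. This is the pattern <+4, -1>, <+2, -5>, <+3, +4> repeated.
step 8: apply <+2, -5> → <16, -3>
step 9: apply <+3, +4> → <19, 1>
step 10: apply <+4, -1> → <23, 0>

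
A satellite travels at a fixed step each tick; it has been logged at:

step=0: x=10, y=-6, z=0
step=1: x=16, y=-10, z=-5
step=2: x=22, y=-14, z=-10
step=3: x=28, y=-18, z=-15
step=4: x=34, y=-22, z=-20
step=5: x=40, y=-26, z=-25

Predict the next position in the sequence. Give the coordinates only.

Constant displacement of (+6, -4, -5) per step.
step 6: x=40, y=-26, z=-25 + (+6, -4, -5) → x=46, y=-30, z=-30

x=46, y=-30, z=-30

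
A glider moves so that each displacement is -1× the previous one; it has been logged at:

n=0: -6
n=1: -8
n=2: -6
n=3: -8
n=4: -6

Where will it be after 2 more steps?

Step-to-step displacements: -2, +2, -2, +2; each is -1× the previous.
step 5: -6 − 2 → -8
step 6: -8 + 2 → -6

-6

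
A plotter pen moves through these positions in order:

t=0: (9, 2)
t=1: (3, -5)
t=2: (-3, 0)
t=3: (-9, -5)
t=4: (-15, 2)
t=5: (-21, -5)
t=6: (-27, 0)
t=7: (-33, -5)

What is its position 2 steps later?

(-45, -5)

The first coordinate changes by -6 each step, so at step 9 it is 9 + 9·(-6) = -45.
The second coordinate repeats the cycle [2, -5, 0, -5] with period 4; step 9 mod 4 = 1, giving -5.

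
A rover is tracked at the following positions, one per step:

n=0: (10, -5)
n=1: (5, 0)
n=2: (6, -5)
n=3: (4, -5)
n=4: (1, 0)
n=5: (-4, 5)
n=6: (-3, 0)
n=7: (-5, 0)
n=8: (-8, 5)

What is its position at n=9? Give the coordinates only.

The moves between consecutive positions are (-5, +5), (+1, -5), (-2, +0), (-3, +5), (-5, +5), (+1, -5), (-2, +0), (-3, +5); they repeat the 4-cycle [(-5, +5), (+1, -5), (-2, +0), (-3, +5)].
step 9: apply (-5, +5) → (-13, 10)

(-13, 10)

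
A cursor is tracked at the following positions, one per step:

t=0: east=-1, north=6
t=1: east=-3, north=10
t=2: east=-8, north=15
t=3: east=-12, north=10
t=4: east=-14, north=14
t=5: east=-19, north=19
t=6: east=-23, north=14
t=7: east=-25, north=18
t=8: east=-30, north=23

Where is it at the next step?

east=-34, north=18

Differencing gives (-2, +4), (-5, +5), (-4, -5), (-2, +4), (-5, +5), (-4, -5), (-2, +4), (-5, +5). This is the pattern (-2, +4), (-5, +5), (-4, -5) repeated.
step 9: apply (-4, -5) → east=-34, north=18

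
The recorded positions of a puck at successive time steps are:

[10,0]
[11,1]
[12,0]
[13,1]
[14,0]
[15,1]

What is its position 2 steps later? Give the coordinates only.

First: linear, +1 per step → 17 at step 7.
Second: cycles through 0, 1 every 2 steps. Step 7 lands at position 1 of the cycle → 1.

[17,1]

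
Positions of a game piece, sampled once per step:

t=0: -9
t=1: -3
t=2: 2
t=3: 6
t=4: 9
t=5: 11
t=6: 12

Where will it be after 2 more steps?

11

Successive displacements: +6, +5, +4, +3, +2, +1 — each changes by -1.
step 7: 12 + 0 → 12
step 8: 12 − 1 → 11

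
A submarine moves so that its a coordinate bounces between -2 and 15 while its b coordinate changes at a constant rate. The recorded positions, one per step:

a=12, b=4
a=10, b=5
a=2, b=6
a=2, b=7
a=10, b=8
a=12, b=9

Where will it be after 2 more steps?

The a coordinate reflects between -2 and 15, moving 8 per step.
  step 6: 12 → 4
  step 7: 4 → 0
The b coordinate changes by +1 each step: at step 7 it is 11.

a=0, b=11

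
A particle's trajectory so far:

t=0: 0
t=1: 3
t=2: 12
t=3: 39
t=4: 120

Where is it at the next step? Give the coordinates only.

The jumps are +3, +9, +27, +81 — a geometric progression with ratio 3.
step 5: 120 + 243 → 363

363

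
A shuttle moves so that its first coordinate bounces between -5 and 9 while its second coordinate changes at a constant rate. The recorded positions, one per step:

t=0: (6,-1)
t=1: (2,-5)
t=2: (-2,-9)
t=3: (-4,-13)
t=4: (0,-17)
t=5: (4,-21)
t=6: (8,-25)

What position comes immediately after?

(6,-29)

The first coordinate reflects between -5 and 9, moving 4 per step.
  step 7: 8 → 6
The second coordinate changes by -4 each step: at step 7 it is -29.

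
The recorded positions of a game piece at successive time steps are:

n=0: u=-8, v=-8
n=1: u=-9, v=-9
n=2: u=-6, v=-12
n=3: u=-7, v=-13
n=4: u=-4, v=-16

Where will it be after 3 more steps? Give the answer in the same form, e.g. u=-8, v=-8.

u=-3, v=-21

The moves between consecutive positions are (-1, -1), (+3, -3), (-1, -1), (+3, -3); they repeat the 2-cycle [(-1, -1), (+3, -3)].
step 5: apply (-1, -1) → u=-5, v=-17
step 6: apply (+3, -3) → u=-2, v=-20
step 7: apply (-1, -1) → u=-3, v=-21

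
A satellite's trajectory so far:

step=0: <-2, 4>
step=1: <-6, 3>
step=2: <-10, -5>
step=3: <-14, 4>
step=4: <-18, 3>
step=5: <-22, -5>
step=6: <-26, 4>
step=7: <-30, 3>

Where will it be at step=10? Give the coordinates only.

<-42, 3>

The first coordinate changes by -4 each step, so at step 10 it is -2 + 10·(-4) = -42.
The second coordinate repeats the cycle [4, 3, -5] with period 3; step 10 mod 3 = 1, giving 3.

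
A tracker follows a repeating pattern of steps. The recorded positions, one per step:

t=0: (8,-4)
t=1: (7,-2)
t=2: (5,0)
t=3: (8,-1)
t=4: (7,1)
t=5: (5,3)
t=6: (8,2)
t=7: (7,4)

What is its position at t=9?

Step-to-step displacements: (-1,+2), (-2,+2), (+3,-1), (-1,+2), (-2,+2), (+3,-1), (-1,+2) — a repeating cycle of length 3.
step 8: apply (-2,+2) → (5,6)
step 9: apply (+3,-1) → (8,5)

(8,5)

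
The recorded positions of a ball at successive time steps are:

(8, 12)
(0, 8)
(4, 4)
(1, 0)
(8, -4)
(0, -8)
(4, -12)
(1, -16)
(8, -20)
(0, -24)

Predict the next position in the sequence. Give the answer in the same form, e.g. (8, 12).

(4, -28)

The first coordinate repeats the cycle [8, 0, 4, 1] with period 4; step 10 mod 4 = 2, giving 4.
The second coordinate changes by -4 each step, so at step 10 it is 12 + 10·(-4) = -28.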